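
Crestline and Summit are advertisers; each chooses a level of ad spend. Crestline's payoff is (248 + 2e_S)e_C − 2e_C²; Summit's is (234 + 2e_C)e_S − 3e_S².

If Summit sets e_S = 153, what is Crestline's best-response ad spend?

Expanding Crestline's payoff: 248e_C + 2e_Se_C − 2e_C².
∂π/∂e_C = 248 + 2e_S − 4e_C = 0, so e_C = 62 + 0.5e_S.
At e_S = 153: e_C = 62 + 0.5·153 = 138.5.

138.5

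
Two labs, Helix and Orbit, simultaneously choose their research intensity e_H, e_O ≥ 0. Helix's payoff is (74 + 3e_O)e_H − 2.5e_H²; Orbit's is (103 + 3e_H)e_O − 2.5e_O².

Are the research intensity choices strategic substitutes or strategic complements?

strategic complements

Expanding Helix's payoff: 74e_H + 3e_Oe_H − 2.5e_H².
∂π/∂e_H = 74 + 3e_O − 5e_H = 0, so e_H = 14.8 + 0.6e_O.
The best-response slope de_H/de_O = 0.6 > 0: the reaction function is upward-sloping, so the choices are strategic complements.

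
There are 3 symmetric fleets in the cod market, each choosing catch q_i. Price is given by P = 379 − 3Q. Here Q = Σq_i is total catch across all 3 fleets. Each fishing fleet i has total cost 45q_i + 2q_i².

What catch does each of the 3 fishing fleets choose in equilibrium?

20.875

A representative fishing fleet's profit is π_i = q_i(379 − 3Q) − 45q_i − 2q_i², with Q = q_i + Σ_{j≠i} q_j.
First-order condition: 334 − 10q_i − 3Σ_{j≠i} q_j = 0.
In a symmetric equilibrium every fishing fleet chooses the same q, so Σ_{j≠i} q_j = 2q. The condition becomes 334 − 16q = 0, giving q = 334/16 = 20.875.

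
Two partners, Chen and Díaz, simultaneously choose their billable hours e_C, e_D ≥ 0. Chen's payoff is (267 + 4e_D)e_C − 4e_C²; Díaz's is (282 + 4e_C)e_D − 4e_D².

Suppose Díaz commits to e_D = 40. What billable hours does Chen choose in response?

Expanding Chen's payoff: 267e_C + 4e_De_C − 4e_C².
∂π/∂e_C = 267 + 4e_D − 8e_C = 0, so e_C = 33.375 + 0.5e_D.
At e_D = 40: e_C = 33.375 + 0.5·40 = 53.375.

53.375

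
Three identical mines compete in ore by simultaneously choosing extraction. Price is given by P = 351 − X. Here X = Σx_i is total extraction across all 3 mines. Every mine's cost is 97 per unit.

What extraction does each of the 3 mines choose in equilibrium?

A representative mine's profit is π_i = x_i(351 − X) − 97x_i, with X = x_i + Σ_{j≠i} x_j.
First-order condition: 254 − 2x_i − Σ_{j≠i} x_j = 0.
Imposing symmetry (x_j = x for all j) turns Σ_{j≠i} x_j into 2x, so 254 = 4x and x = 63.5.

63.5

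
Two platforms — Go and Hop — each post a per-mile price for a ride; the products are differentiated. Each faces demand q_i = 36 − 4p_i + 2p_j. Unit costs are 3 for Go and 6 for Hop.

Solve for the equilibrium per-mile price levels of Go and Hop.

Go's profit: π = (p_{Go} − 3)(36 − 4p_{Go} + 2p_{Hop}).
∂π/∂p_{Go} = 48 − 8p_{Go} + 2p_{Hop} = 0 ⇒ p_{Go} = 6 + 0.25p_{Hop}.
Similarly p_{Hop} = 7.5 + 0.25p_{Go}.
Substituting the second reaction function into the first: p_{Go} = 6 + 0.25(7.5 + 0.25p_{Go}), which gives 0.9375p_{Go} = 7.875 ⇒ p_{Go} = 8.4.
Then p_{Hop} = 7.5 + 0.25·8.4 = 9.6.

8.4, 9.6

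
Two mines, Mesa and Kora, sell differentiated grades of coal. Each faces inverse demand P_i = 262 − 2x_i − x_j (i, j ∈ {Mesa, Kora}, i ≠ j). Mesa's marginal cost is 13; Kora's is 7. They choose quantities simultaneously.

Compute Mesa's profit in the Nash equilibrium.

4880.72

Mine Mesa's profit: π = x_{Mesa}(262 − 2x_{Mesa} − x_{Kora}) − 13x_{Mesa}.
∂π/∂x_{Mesa} = 249 − 4x_{Mesa} − x_{Kora} = 0 ⇒ x_{Mesa} = 62.25 − 0.25x_{Kora}.
Similarly x_{Kora} = 63.75 − 0.25x_{Mesa}.
Solving the two reaction functions simultaneously: (1 − (−0.25)(−0.25))x_{Mesa} = 62.25 − 0.25·63.75, so 0.9375x_{Mesa} = 46.3125 and x_{Mesa} = 49.4.
Then x_{Kora} = 63.75 − 0.25·49.4 = 51.4.
P_{Mesa} = 262 − 2·49.4 − 51.4 = 111.8.
Profit = (111.8 − 13)·49.4 = 4880.72.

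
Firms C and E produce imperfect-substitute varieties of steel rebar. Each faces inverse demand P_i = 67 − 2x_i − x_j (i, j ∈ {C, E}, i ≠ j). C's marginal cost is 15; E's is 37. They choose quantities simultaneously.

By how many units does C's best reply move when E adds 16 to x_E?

Firm C's profit: π = x_C(67 − 2x_C − x_E) − 15x_C.
∂π/∂x_C = 52 − 4x_C − x_E = 0 ⇒ x_C = 13 − 0.25x_E.
The reaction-function slope is −0.25, so a 16-unit rise in x_E moves x_C by −0.25 × 16 = −4. C's best response falls — the actions are strategic substitutes.

-4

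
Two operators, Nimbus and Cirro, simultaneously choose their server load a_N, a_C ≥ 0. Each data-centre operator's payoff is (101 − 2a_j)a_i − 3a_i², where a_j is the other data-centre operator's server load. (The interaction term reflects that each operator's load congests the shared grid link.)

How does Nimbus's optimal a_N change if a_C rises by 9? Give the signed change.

-3

Nimbus's payoff is (101 − 2a_C)a_N − 3a_N².
∂π/∂a_N = 101 − 2a_C − 6a_N = 0, so a_N = 101/6 − (1/3)a_C.
The reaction-function slope is −1/3, so a 9-unit rise in a_C moves a_N by −1/3 × 9 = −3. Nimbus's best response falls — the actions are strategic substitutes.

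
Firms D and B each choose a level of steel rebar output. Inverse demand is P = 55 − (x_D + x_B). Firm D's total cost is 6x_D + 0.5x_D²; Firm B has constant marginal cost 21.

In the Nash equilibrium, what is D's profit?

245.76

Firm D's profit: π = x_D(55 − (x_D + x_B)) − 6x_D − 0.5x_D².
∂π/∂x_D = 49 − 3x_D − x_B = 0, so x_D = 49/3 − (1/3)x_B.
For B: ∂π/∂x_B = 34 − 2x_B − x_D = 0 ⇒ x_B = 17 − 0.5x_D.
Substituting the second reaction function into the first: x_D = 49/3 − (1/3)(17 − 0.5x_D), which gives (5/6)x_D = 32/3 ⇒ x_D = 12.8.
Then x_B = 17 − 0.5·12.8 = 10.6.
Price P = 55 − 23.4 = 31.6.
D's profit: (31.6 − 6)·12.8 − 0.5(12.8)² = 245.76.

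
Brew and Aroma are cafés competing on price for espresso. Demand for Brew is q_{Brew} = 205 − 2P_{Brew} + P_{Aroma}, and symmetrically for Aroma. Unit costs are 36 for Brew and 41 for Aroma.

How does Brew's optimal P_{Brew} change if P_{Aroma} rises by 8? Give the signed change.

2

Brew's profit: π = (P_{Brew} − 36)(205 − 2P_{Brew} + P_{Aroma}).
∂π/∂P_{Brew} = 277 − 4P_{Brew} + P_{Aroma} = 0 ⇒ P_{Brew} = 69.25 + 0.25P_{Aroma}.
The reaction-function slope is 0.25, so an 8-unit rise in P_{Aroma} moves P_{Brew} by 0.25 × 8 = 2. Brew's best response rises — the actions are strategic complements.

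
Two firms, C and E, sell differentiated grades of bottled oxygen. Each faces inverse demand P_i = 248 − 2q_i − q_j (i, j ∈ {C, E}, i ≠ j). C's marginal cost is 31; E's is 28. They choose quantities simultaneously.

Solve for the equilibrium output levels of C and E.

Firm C's profit: π = q_C(248 − 2q_C − q_E) − 31q_C.
∂π/∂q_C = 217 − 4q_C − q_E = 0 ⇒ q_C = 54.25 − 0.25q_E.
Similarly q_E = 55 − 0.25q_C.
Solving the two reaction functions simultaneously: (1 − (−0.25)(−0.25))q_C = 54.25 − 0.25·55, so 0.9375q_C = 40.5 and q_C = 43.2.
Then q_E = 55 − 0.25·43.2 = 44.2.

43.2, 44.2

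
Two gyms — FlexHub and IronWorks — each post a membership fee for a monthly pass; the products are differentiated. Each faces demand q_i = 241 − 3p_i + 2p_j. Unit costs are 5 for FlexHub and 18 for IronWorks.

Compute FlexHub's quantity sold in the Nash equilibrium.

184.3125

FlexHub's profit: π = (p_{FlexHub} − 5)(241 − 3p_{FlexHub} + 2p_{IronWorks}).
∂π/∂p_{FlexHub} = 256 − 6p_{FlexHub} + 2p_{IronWorks} = 0 ⇒ p_{FlexHub} = 128/3 + (1/3)p_{IronWorks}.
Similarly p_{IronWorks} = 295/6 + (1/3)p_{FlexHub}.
Plugging p_{IronWorks} into FlexHub's best response: p_{FlexHub} = 128/3 + (1/3)(295/6 + (1/3)p_{FlexHub}) ⇒ (8/9)p_{FlexHub} = 1063/18, so p_{FlexHub} = 66.4375.
Then p_{IronWorks} = 295/6 + (1/3)·66.4375 = 71.3125.
q_{FlexHub} = 241 − 3·66.4375 + 2·71.3125 = 184.3125.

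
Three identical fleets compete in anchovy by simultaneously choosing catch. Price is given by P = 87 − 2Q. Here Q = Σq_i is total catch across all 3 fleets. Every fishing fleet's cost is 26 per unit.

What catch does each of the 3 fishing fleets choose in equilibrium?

A representative fishing fleet's profit is π_i = q_i(87 − 2Q) − 26q_i, with Q = q_i + Σ_{j≠i} q_j.
First-order condition: 61 − 4q_i − 2Σ_{j≠i} q_j = 0.
With identical fishing fleets, set every q_j = q: then 61 − 4q − 4q = 0, i.e. q = 61/8 = 7.625.

7.625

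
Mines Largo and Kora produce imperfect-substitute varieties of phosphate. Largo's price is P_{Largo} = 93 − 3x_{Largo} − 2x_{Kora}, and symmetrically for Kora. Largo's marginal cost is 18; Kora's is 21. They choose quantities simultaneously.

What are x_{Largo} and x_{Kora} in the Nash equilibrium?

Mine Largo's profit: π = x_{Largo}(93 − 3x_{Largo} − 2x_{Kora}) − 18x_{Largo}.
∂π/∂x_{Largo} = 75 − 6x_{Largo} − 2x_{Kora} = 0 ⇒ x_{Largo} = 12.5 − (1/3)x_{Kora}.
Similarly x_{Kora} = 12 − (1/3)x_{Largo}.
Substituting the second reaction function into the first: x_{Largo} = 12.5 − (1/3)(12 − (1/3)x_{Largo}), which gives (8/9)x_{Largo} = 8.5 ⇒ x_{Largo} = 9.5625.
Then x_{Kora} = 12 − (1/3)·9.5625 = 8.8125.

9.5625, 8.8125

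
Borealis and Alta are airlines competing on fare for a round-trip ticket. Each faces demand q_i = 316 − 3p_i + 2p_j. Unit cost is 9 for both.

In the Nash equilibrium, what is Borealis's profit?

17671.6875

Borealis's profit: π = (p_{Borealis} − 9)(316 − 3p_{Borealis} + 2p_{Alta}).
∂π/∂p_{Borealis} = 343 − 6p_{Borealis} + 2p_{Alta} = 0 ⇒ p_{Borealis} = 343/6 + (1/3)p_{Alta}.
Setting p_{Borealis} = p_{Alta} in the reaction function: p_{Borealis} = 343/6 + (1/3)p_{Borealis}, so p_{Borealis} = (343/6) / (2/3) = 85.75.
q_{Borealis} = 316 − 3·85.75 + 2·85.75 = 230.25.
Profit = (85.75 − 9)·230.25 = 17671.6875.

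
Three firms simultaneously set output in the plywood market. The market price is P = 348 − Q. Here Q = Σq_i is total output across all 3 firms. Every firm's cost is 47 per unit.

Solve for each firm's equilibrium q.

75.25

A representative firm's profit is π_i = q_i(348 − Q) − 47q_i, with Q = q_i + Σ_{j≠i} q_j.
First-order condition: 301 − 2q_i − Σ_{j≠i} q_j = 0.
With identical firms, set every q_j = q: then 301 − 2q − 2q = 0, i.e. q = 301/4 = 75.25.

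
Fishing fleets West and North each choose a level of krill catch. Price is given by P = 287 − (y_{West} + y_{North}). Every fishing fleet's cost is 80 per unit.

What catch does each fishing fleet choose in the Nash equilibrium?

Fishing fleet West's profit: π = y_{West}(287 − (y_{West} + y_{North})) − 80y_{West}.
∂π/∂y_{West} = 207 − 2y_{West} − y_{North} = 0, so y_{West} = 103.5 − 0.5y_{North}.
Setting y_{West} = y_{North} in the reaction function: y_{West} = 103.5 − 0.5y_{West}, so y_{West} = 103.5 / 1.5 = 69.

69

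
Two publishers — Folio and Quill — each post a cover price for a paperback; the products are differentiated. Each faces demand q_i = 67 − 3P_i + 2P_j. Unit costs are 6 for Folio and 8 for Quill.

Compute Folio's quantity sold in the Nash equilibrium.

Folio's profit: π = (P_{Folio} − 6)(67 − 3P_{Folio} + 2P_{Quill}).
∂π/∂P_{Folio} = 85 − 6P_{Folio} + 2P_{Quill} = 0 ⇒ P_{Folio} = 85/6 + (1/3)P_{Quill}.
Similarly P_{Quill} = 91/6 + (1/3)P_{Folio}.
Plugging P_{Quill} into Folio's best response: P_{Folio} = 85/6 + (1/3)(91/6 + (1/3)P_{Folio}) ⇒ (8/9)P_{Folio} = 173/9, so P_{Folio} = 21.625.
Then P_{Quill} = 91/6 + (1/3)·21.625 = 22.375.
q_{Folio} = 67 − 3·21.625 + 2·22.375 = 46.875.

46.875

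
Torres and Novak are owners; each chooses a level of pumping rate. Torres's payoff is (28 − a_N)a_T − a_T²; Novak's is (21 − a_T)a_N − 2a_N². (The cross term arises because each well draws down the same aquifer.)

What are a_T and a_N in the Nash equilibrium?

13, 2

Expanding Torres's payoff: 28a_T − a_Na_T − a_T².
∂π/∂a_T = 28 − a_N − 2a_T = 0, so a_T = 14 − 0.5a_N.
Likewise for Novak: a_N = 5.25 − 0.25a_T.
Solving the two reaction functions simultaneously: (1 − (−0.5)(−0.25))a_T = 14 − 0.5·5.25, so 0.875a_T = 11.375 and a_T = 13.
Then a_N = 5.25 − 0.25·13 = 2.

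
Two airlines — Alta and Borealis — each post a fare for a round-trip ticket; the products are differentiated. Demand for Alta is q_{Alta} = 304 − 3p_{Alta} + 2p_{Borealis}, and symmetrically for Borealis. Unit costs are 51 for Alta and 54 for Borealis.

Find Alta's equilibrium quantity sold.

Alta's profit: π = (p_{Alta} − 51)(304 − 3p_{Alta} + 2p_{Borealis}).
∂π/∂p_{Alta} = 457 − 6p_{Alta} + 2p_{Borealis} = 0 ⇒ p_{Alta} = 457/6 + (1/3)p_{Borealis}.
Similarly p_{Borealis} = 233/3 + (1/3)p_{Alta}.
Solving the two reaction functions simultaneously: (1 − (1/3)(1/3))p_{Alta} = 457/6 + (1/3)·(233/3), so (8/9)p_{Alta} = 1837/18 and p_{Alta} = 114.8125.
Then p_{Borealis} = 233/3 + (1/3)·114.8125 = 115.9375.
q_{Alta} = 304 − 3·114.8125 + 2·115.9375 = 191.4375.

191.4375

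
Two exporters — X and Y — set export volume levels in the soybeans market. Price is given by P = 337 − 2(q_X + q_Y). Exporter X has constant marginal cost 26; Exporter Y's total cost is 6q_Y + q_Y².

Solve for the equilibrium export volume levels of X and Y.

Exporter X's profit: π = q_X(337 − 2(q_X + q_Y)) − 26q_X.
∂π/∂q_X = 311 − 4q_X − 2q_Y = 0, so q_X = 77.75 − 0.5q_Y.
For Y: ∂π/∂q_Y = 331 − 6q_Y − 2q_X = 0 ⇒ q_Y = 331/6 − (1/3)q_X.
Plugging q_Y into X's best response: q_X = 77.75 − 0.5(331/6 − (1/3)q_X) ⇒ (5/6)q_X = 301/6, so q_X = 60.2.
Then q_Y = 331/6 − (1/3)·60.2 = 35.1.

60.2, 35.1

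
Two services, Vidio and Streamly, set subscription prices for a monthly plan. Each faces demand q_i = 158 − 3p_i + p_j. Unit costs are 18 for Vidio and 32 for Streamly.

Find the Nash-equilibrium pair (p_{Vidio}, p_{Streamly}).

43.6, 49.6

Vidio's profit: π = (p_{Vidio} − 18)(158 − 3p_{Vidio} + p_{Streamly}).
∂π/∂p_{Vidio} = 212 − 6p_{Vidio} + p_{Streamly} = 0 ⇒ p_{Vidio} = 106/3 + (1/6)p_{Streamly}.
Similarly p_{Streamly} = 127/3 + (1/6)p_{Vidio}.
Solving the two reaction functions simultaneously: (1 − (1/6)(1/6))p_{Vidio} = 106/3 + (1/6)·(127/3), so (35/36)p_{Vidio} = 763/18 and p_{Vidio} = 43.6.
Then p_{Streamly} = 127/3 + (1/6)·43.6 = 49.6.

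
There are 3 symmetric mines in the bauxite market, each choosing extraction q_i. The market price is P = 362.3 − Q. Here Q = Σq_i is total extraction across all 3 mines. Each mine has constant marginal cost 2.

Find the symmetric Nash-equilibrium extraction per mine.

90.075

A representative mine's profit is π_i = q_i(362.3 − Q) − 2q_i, with Q = q_i + Σ_{j≠i} q_j.
First-order condition: 360.3 − 2q_i − Σ_{j≠i} q_j = 0.
Imposing symmetry (q_j = q for all j) turns Σ_{j≠i} q_j into 2q, so 360.3 = 4q and q = 90.075.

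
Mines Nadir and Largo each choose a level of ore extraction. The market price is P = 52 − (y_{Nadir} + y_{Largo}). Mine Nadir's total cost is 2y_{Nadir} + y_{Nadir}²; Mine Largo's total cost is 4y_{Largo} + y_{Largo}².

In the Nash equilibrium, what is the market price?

Mine Nadir's profit: π = y_{Nadir}(52 − (y_{Nadir} + y_{Largo})) − 2y_{Nadir} − y_{Nadir}².
∂π/∂y_{Nadir} = 50 − 4y_{Nadir} − y_{Largo} = 0, so y_{Nadir} = 12.5 − 0.25y_{Largo}.
By the same steps for Largo: y_{Largo} = 12 − 0.25y_{Nadir}.
Substituting the second reaction function into the first: y_{Nadir} = 12.5 − 0.25(12 − 0.25y_{Nadir}), which gives 0.9375y_{Nadir} = 9.5 ⇒ y_{Nadir} = 152/15.
Then y_{Largo} = 12 − 0.25·(152/15) = 142/15.
Equilibrium price: P = 52 − 19.6 = 32.4.

32.4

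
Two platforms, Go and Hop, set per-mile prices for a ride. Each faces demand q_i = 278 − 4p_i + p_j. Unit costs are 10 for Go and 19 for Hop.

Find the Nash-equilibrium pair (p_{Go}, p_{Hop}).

46, 50

Go's profit: π = (p_{Go} − 10)(278 − 4p_{Go} + p_{Hop}).
∂π/∂p_{Go} = 318 − 8p_{Go} + p_{Hop} = 0 ⇒ p_{Go} = 39.75 + 0.125p_{Hop}.
Similarly p_{Hop} = 44.25 + 0.125p_{Go}.
Solving the two reaction functions simultaneously: (1 − (0.125)(0.125))p_{Go} = 39.75 + 0.125·44.25, so (63/64)p_{Go} = 1449/32 and p_{Go} = 46.
Then p_{Hop} = 44.25 + 0.125·46 = 50.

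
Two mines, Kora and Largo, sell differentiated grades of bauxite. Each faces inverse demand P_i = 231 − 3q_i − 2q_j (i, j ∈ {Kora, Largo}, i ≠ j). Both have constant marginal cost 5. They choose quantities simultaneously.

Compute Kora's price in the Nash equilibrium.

89.75

Mine Kora's profit: π = q_{Kora}(231 − 3q_{Kora} − 2q_{Largo}) − 5q_{Kora}.
∂π/∂q_{Kora} = 226 − 6q_{Kora} − 2q_{Largo} = 0 ⇒ q_{Kora} = 113/3 − (1/3)q_{Largo}.
Setting q_{Kora} = q_{Largo} in the reaction function: q_{Kora} = 113/3 − (1/3)q_{Kora}, so q_{Kora} = (113/3) / (4/3) = 28.25.
P_{Kora} = 231 − 3·28.25 − 2·28.25 = 89.75.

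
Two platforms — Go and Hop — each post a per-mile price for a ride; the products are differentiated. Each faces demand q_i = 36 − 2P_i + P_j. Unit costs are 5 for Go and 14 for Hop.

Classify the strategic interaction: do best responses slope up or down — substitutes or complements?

strategic complements

Go's profit: π = (P_{Go} − 5)(36 − 2P_{Go} + P_{Hop}).
∂π/∂P_{Go} = 46 − 4P_{Go} + P_{Hop} = 0 ⇒ P_{Go} = 11.5 + 0.25P_{Hop}.
The best-response slope dP_{Go}/dP_{Hop} = 0.25 > 0: the reaction function is upward-sloping, so the choices are strategic complements.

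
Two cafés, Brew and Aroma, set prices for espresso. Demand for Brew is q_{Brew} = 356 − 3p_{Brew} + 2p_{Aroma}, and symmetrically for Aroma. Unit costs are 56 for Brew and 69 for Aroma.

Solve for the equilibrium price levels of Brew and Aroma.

133.4375, 138.3125

Brew's profit: π = (p_{Brew} − 56)(356 − 3p_{Brew} + 2p_{Aroma}).
∂π/∂p_{Brew} = 524 − 6p_{Brew} + 2p_{Aroma} = 0 ⇒ p_{Brew} = 262/3 + (1/3)p_{Aroma}.
Similarly p_{Aroma} = 563/6 + (1/3)p_{Brew}.
Solving the two reaction functions simultaneously: (1 − (1/3)(1/3))p_{Brew} = 262/3 + (1/3)·(563/6), so (8/9)p_{Brew} = 2135/18 and p_{Brew} = 133.4375.
Then p_{Aroma} = 563/6 + (1/3)·133.4375 = 138.3125.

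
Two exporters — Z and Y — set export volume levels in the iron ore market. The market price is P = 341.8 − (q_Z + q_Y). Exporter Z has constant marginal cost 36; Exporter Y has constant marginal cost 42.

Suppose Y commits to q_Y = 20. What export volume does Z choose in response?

142.9

Exporter Z's profit: π = q_Z(341.8 − (q_Z + q_Y)) − 36q_Z.
∂π/∂q_Z = 305.8 − 2q_Z − q_Y = 0, so q_Z = 152.9 − 0.5q_Y.
At q_Y = 20: q_Z = 152.9 − 0.5·20 = 142.9.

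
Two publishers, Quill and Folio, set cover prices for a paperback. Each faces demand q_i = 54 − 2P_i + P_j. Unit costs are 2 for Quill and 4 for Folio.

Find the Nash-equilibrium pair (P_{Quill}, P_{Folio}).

Quill's profit: π = (P_{Quill} − 2)(54 − 2P_{Quill} + P_{Folio}).
∂π/∂P_{Quill} = 58 − 4P_{Quill} + P_{Folio} = 0 ⇒ P_{Quill} = 14.5 + 0.25P_{Folio}.
Similarly P_{Folio} = 15.5 + 0.25P_{Quill}.
Solving the two reaction functions simultaneously: (1 − (0.25)(0.25))P_{Quill} = 14.5 + 0.25·15.5, so 0.9375P_{Quill} = 18.375 and P_{Quill} = 19.6.
Then P_{Folio} = 15.5 + 0.25·19.6 = 20.4.

19.6, 20.4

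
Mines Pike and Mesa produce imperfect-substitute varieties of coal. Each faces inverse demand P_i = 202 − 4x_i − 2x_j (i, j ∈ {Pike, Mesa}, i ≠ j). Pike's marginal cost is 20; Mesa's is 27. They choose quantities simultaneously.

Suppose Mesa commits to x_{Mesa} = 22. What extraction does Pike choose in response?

Mine Pike's profit: π = x_{Pike}(202 − 4x_{Pike} − 2x_{Mesa}) − 20x_{Pike}.
∂π/∂x_{Pike} = 182 − 8x_{Pike} − 2x_{Mesa} = 0 ⇒ x_{Pike} = 22.75 − 0.25x_{Mesa}.
At x_{Mesa} = 22: x_{Pike} = 22.75 − 0.25·22 = 17.25.

17.25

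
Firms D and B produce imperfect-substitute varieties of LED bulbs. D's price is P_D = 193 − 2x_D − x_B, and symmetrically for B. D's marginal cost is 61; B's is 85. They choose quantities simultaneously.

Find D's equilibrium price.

117

Firm D's profit: π = x_D(193 − 2x_D − x_B) − 61x_D.
∂π/∂x_D = 132 − 4x_D − x_B = 0 ⇒ x_D = 33 − 0.25x_B.
Similarly x_B = 27 − 0.25x_D.
Substituting the second reaction function into the first: x_D = 33 − 0.25(27 − 0.25x_D), which gives 0.9375x_D = 26.25 ⇒ x_D = 28.
Then x_B = 27 − 0.25·28 = 20.
P_D = 193 − 2·28 − 20 = 117.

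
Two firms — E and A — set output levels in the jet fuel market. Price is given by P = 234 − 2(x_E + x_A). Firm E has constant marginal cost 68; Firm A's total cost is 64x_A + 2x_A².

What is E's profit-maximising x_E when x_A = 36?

23.5

Firm E's profit: π = x_E(234 − 2(x_E + x_A)) − 68x_E.
∂π/∂x_E = 166 − 4x_E − 2x_A = 0, so x_E = 41.5 − 0.5x_A.
At x_A = 36: x_E = 41.5 − 0.5·36 = 23.5.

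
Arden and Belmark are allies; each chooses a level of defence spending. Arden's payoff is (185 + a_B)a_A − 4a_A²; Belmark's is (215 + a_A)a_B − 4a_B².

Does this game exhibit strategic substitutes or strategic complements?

Expanding Arden's payoff: 185a_A + a_Ba_A − 4a_A².
∂π/∂a_A = 185 + a_B − 8a_A = 0, so a_A = 23.125 + 0.125a_B.
The best-response slope da_A/da_B = 0.125 > 0: the reaction function is upward-sloping, so the choices are strategic complements.

strategic complements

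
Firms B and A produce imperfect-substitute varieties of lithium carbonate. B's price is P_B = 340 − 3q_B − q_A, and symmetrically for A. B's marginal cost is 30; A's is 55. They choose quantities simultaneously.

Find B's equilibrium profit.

Firm B's profit: π = q_B(340 − 3q_B − q_A) − 30q_B.
∂π/∂q_B = 310 − 6q_B − q_A = 0 ⇒ q_B = 155/3 − (1/6)q_A.
Similarly q_A = 47.5 − (1/6)q_B.
Solving the two reaction functions simultaneously: (1 − (−1/6)(−1/6))q_B = 155/3 − (1/6)·47.5, so (35/36)q_B = 43.75 and q_B = 45.
Then q_A = 47.5 − (1/6)·45 = 40.
P_B = 340 − 3·45 − 40 = 165.
Profit = (165 − 30)·45 = 6075.

6075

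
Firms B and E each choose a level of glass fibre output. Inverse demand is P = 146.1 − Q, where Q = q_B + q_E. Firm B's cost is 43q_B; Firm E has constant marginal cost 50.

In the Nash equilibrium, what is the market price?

79.7

Firm B's profit: π = q_B(146.1 − (q_B + q_E)) − 43q_B.
∂π/∂q_B = 103.1 − 2q_B − q_E = 0, so q_B = 51.55 − 0.5q_E.
By the same steps for E: q_E = 48.05 − 0.5q_B.
Substituting the second reaction function into the first: q_B = 51.55 − 0.5(48.05 − 0.5q_B), which gives 0.75q_B = 27.525 ⇒ q_B = 36.7.
Then q_E = 48.05 − 0.5·36.7 = 29.7.
Equilibrium price: P = 146.1 − 66.4 = 79.7.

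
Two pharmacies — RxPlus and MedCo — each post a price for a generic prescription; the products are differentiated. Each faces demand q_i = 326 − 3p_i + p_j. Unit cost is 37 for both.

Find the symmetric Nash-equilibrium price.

RxPlus's profit: π = (p_{RxPlus} − 37)(326 − 3p_{RxPlus} + p_{MedCo}).
∂π/∂p_{RxPlus} = 437 − 6p_{RxPlus} + p_{MedCo} = 0 ⇒ p_{RxPlus} = 437/6 + (1/6)p_{MedCo}.
Setting p_{RxPlus} = p_{MedCo} in the reaction function: p_{RxPlus} = 437/6 + (1/6)p_{RxPlus}, so p_{RxPlus} = (437/6) / (5/6) = 87.4.

87.4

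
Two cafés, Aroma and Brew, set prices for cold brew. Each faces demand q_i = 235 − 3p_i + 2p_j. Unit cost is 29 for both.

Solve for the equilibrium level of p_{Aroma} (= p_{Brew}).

Aroma's profit: π = (p_{Aroma} − 29)(235 − 3p_{Aroma} + 2p_{Brew}).
∂π/∂p_{Aroma} = 322 − 6p_{Aroma} + 2p_{Brew} = 0 ⇒ p_{Aroma} = 161/3 + (1/3)p_{Brew}.
The game is symmetric, so in equilibrium p_{Brew} = p_{Aroma}: the reaction function gives (2/3)p_{Aroma} = 161/3, hence p_{Aroma} = 80.5.

80.5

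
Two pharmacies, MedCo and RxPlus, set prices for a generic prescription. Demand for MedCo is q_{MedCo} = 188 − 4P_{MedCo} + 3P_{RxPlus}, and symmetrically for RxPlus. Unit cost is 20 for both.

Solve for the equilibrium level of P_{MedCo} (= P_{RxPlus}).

53.6

MedCo's profit: π = (P_{MedCo} − 20)(188 − 4P_{MedCo} + 3P_{RxPlus}).
∂π/∂P_{MedCo} = 268 − 8P_{MedCo} + 3P_{RxPlus} = 0 ⇒ P_{MedCo} = 33.5 + 0.375P_{RxPlus}.
The game is symmetric, so in equilibrium P_{RxPlus} = P_{MedCo}: the reaction function gives 0.625P_{MedCo} = 33.5, hence P_{MedCo} = 53.6.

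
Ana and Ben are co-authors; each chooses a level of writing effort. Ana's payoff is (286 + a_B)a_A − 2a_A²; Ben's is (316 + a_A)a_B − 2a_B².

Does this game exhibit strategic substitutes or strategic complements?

Expanding Ana's payoff: 286a_A + a_Ba_A − 2a_A².
∂π/∂a_A = 286 + a_B − 4a_A = 0, so a_A = 71.5 + 0.25a_B.
The best-response slope da_A/da_B = 0.25 > 0: the reaction function is upward-sloping, so the choices are strategic complements.

strategic complements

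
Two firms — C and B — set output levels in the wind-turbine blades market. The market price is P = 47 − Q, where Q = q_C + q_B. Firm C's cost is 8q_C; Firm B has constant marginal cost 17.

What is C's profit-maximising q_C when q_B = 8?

15.5

Firm C's profit: π = q_C(47 − (q_C + q_B)) − 8q_C.
∂π/∂q_C = 39 − 2q_C − q_B = 0, so q_C = 19.5 − 0.5q_B.
At q_B = 8: q_C = 19.5 − 0.5·8 = 15.5.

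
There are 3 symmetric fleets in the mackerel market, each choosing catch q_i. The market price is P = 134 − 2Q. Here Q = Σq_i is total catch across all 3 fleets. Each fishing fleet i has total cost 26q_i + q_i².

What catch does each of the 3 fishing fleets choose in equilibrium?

10.8

A representative fishing fleet's profit is π_i = q_i(134 − 2Q) − 26q_i − q_i², with Q = q_i + Σ_{j≠i} q_j.
First-order condition: 108 − 6q_i − 2Σ_{j≠i} q_j = 0.
Imposing symmetry (q_j = q for all j) turns Σ_{j≠i} q_j into 2q, so 108 = 10q and q = 10.8.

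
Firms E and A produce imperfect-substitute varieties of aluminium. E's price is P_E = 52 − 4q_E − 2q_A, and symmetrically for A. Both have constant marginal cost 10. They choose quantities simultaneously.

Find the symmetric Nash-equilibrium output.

Firm E's profit: π = q_E(52 − 4q_E − 2q_A) − 10q_E.
∂π/∂q_E = 42 − 8q_E − 2q_A = 0 ⇒ q_E = 5.25 − 0.25q_A.
The game is symmetric, so in equilibrium q_A = q_E: the reaction function gives 1.25q_E = 5.25, hence q_E = 4.2.

4.2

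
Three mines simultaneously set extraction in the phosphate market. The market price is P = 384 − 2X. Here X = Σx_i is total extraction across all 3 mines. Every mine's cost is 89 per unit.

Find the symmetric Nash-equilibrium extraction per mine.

36.875

A representative mine's profit is π_i = x_i(384 − 2X) − 89x_i, with X = x_i + Σ_{j≠i} x_j.
First-order condition: 295 − 4x_i − 2Σ_{j≠i} x_j = 0.
With identical mines, set every x_j = x: then 295 − 4x − 4x = 0, i.e. x = 295/8 = 36.875.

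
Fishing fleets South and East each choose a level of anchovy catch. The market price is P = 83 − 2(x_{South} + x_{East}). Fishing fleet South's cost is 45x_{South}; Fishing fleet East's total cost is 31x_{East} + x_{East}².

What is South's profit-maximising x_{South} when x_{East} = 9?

5

Fishing fleet South's profit: π = x_{South}(83 − 2(x_{South} + x_{East})) − 45x_{South}.
∂π/∂x_{South} = 38 − 4x_{South} − 2x_{East} = 0, so x_{South} = 9.5 − 0.5x_{East}.
At x_{East} = 9: x_{South} = 9.5 − 0.5·9 = 5.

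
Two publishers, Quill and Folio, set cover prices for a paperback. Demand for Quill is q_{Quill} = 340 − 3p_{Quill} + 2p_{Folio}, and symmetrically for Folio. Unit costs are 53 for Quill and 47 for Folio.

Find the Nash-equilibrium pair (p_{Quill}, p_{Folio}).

123.625, 121.375

Quill's profit: π = (p_{Quill} − 53)(340 − 3p_{Quill} + 2p_{Folio}).
∂π/∂p_{Quill} = 499 − 6p_{Quill} + 2p_{Folio} = 0 ⇒ p_{Quill} = 499/6 + (1/3)p_{Folio}.
Similarly p_{Folio} = 481/6 + (1/3)p_{Quill}.
Solving the two reaction functions simultaneously: (1 − (1/3)(1/3))p_{Quill} = 499/6 + (1/3)·(481/6), so (8/9)p_{Quill} = 989/9 and p_{Quill} = 123.625.
Then p_{Folio} = 481/6 + (1/3)·123.625 = 121.375.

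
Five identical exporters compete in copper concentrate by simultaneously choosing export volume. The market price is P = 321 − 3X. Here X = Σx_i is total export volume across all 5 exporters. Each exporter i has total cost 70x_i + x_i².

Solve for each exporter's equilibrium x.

12.55

A representative exporter's profit is π_i = x_i(321 − 3X) − 70x_i − x_i², with X = x_i + Σ_{j≠i} x_j.
First-order condition: 251 − 8x_i − 3Σ_{j≠i} x_j = 0.
With identical exporters, set every x_j = x: then 251 − 8x − 12x = 0, i.e. x = 251/20 = 12.55.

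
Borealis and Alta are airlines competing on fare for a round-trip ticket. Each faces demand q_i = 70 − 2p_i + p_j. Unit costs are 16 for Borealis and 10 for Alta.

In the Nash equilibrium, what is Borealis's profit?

591.68

Borealis's profit: π = (p_{Borealis} − 16)(70 − 2p_{Borealis} + p_{Alta}).
∂π/∂p_{Borealis} = 102 − 4p_{Borealis} + p_{Alta} = 0 ⇒ p_{Borealis} = 25.5 + 0.25p_{Alta}.
Similarly p_{Alta} = 22.5 + 0.25p_{Borealis}.
Plugging p_{Alta} into Borealis's best response: p_{Borealis} = 25.5 + 0.25(22.5 + 0.25p_{Borealis}) ⇒ 0.9375p_{Borealis} = 31.125, so p_{Borealis} = 33.2.
Then p_{Alta} = 22.5 + 0.25·33.2 = 30.8.
q_{Borealis} = 70 − 2·33.2 + 30.8 = 34.4.
Profit = (33.2 − 16)·34.4 = 591.68.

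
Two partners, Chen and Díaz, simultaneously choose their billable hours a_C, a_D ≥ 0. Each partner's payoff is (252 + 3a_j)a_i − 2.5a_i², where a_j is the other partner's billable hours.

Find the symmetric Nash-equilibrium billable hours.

Chen's payoff is (252 + 3a_D)a_C − 2.5a_C².
∂π/∂a_C = 252 + 3a_D − 5a_C = 0, so a_C = 50.4 + 0.6a_D.
By symmetry a_D = a_C; substituting into the reaction function, 0.4a_C = 50.4 and a_C = 126.

126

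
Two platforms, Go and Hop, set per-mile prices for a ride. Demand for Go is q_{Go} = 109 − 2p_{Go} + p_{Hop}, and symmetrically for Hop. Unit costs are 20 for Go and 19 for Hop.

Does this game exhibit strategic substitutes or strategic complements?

Go's profit: π = (p_{Go} − 20)(109 − 2p_{Go} + p_{Hop}).
∂π/∂p_{Go} = 149 − 4p_{Go} + p_{Hop} = 0 ⇒ p_{Go} = 37.25 + 0.25p_{Hop}.
The best-response slope dp_{Go}/dp_{Hop} = 0.25 > 0: the reaction function is upward-sloping, so the choices are strategic complements.

strategic complements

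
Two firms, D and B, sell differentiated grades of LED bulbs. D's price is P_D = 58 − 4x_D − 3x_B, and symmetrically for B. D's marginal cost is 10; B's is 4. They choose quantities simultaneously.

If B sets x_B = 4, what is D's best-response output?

Firm D's profit: π = x_D(58 − 4x_D − 3x_B) − 10x_D.
∂π/∂x_D = 48 − 8x_D − 3x_B = 0 ⇒ x_D = 6 − 0.375x_B.
At x_B = 4: x_D = 6 − 0.375·4 = 4.5.

4.5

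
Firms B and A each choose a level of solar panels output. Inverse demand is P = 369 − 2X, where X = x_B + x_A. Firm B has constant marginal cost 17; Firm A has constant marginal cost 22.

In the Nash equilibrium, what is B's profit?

7080.5

Firm B's profit: π = x_B(369 − 2(x_B + x_A)) − 17x_B.
∂π/∂x_B = 352 − 4x_B − 2x_A = 0, so x_B = 88 − 0.5x_A.
By the same steps for A: x_A = 86.75 − 0.5x_B.
Substituting the second reaction function into the first: x_B = 88 − 0.5(86.75 − 0.5x_B), which gives 0.75x_B = 44.625 ⇒ x_B = 59.5.
Then x_A = 86.75 − 0.5·59.5 = 57.
Price P = 369 − 2·116.5 = 136.
B's profit: (136 − 17)·59.5 = 7080.5.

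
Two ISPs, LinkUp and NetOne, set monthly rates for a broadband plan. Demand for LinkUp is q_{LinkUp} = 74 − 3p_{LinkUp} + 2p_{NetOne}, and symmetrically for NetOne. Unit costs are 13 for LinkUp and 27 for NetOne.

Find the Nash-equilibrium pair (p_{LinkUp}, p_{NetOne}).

LinkUp's profit: π = (p_{LinkUp} − 13)(74 − 3p_{LinkUp} + 2p_{NetOne}).
∂π/∂p_{LinkUp} = 113 − 6p_{LinkUp} + 2p_{NetOne} = 0 ⇒ p_{LinkUp} = 113/6 + (1/3)p_{NetOne}.
Similarly p_{NetOne} = 155/6 + (1/3)p_{LinkUp}.
Substituting the second reaction function into the first: p_{LinkUp} = 113/6 + (1/3)(155/6 + (1/3)p_{LinkUp}), which gives (8/9)p_{LinkUp} = 247/9 ⇒ p_{LinkUp} = 30.875.
Then p_{NetOne} = 155/6 + (1/3)·30.875 = 36.125.

30.875, 36.125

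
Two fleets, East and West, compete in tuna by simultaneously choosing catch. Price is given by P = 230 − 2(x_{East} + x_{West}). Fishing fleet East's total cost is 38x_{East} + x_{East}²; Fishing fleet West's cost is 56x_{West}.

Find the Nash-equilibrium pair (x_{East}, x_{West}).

21, 33

Fishing fleet East's profit: π = x_{East}(230 − 2(x_{East} + x_{West})) − 38x_{East} − x_{East}².
∂π/∂x_{East} = 192 − 6x_{East} − 2x_{West} = 0, so x_{East} = 32 − (1/3)x_{West}.
For West: ∂π/∂x_{West} = 174 − 4x_{West} − 2x_{East} = 0 ⇒ x_{West} = 43.5 − 0.5x_{East}.
Solving the two reaction functions simultaneously: (1 − (−1/3)(−0.5))x_{East} = 32 − (1/3)·43.5, so (5/6)x_{East} = 17.5 and x_{East} = 21.
Then x_{West} = 43.5 − 0.5·21 = 33.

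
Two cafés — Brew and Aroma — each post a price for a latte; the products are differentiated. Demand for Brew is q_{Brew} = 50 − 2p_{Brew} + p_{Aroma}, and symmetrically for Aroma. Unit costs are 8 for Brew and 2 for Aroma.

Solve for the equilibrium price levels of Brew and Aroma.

21.2, 18.8

Brew's profit: π = (p_{Brew} − 8)(50 − 2p_{Brew} + p_{Aroma}).
∂π/∂p_{Brew} = 66 − 4p_{Brew} + p_{Aroma} = 0 ⇒ p_{Brew} = 16.5 + 0.25p_{Aroma}.
Similarly p_{Aroma} = 13.5 + 0.25p_{Brew}.
Substituting the second reaction function into the first: p_{Brew} = 16.5 + 0.25(13.5 + 0.25p_{Brew}), which gives 0.9375p_{Brew} = 19.875 ⇒ p_{Brew} = 21.2.
Then p_{Aroma} = 13.5 + 0.25·21.2 = 18.8.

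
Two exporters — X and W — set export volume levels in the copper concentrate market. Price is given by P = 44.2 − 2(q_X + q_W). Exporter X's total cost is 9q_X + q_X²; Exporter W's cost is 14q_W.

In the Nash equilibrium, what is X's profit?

Exporter X's profit: π = q_X(44.2 − 2(q_X + q_W)) − 9q_X − q_X².
∂π/∂q_X = 35.2 − 6q_X − 2q_W = 0, so q_X = 88/15 − (1/3)q_W.
For W: ∂π/∂q_W = 30.2 − 4q_W − 2q_X = 0 ⇒ q_W = 7.55 − 0.5q_X.
Solving the two reaction functions simultaneously: (1 − (−1/3)(−0.5))q_X = 88/15 − (1/3)·7.55, so (5/6)q_X = 3.35 and q_X = 4.02.
Then q_W = 7.55 − 0.5·4.02 = 5.54.
Price P = 44.2 − 2·9.56 = 25.08.
X's profit: (25.08 − 9)·4.02 − (4.02)² = 48.4812.

48.4812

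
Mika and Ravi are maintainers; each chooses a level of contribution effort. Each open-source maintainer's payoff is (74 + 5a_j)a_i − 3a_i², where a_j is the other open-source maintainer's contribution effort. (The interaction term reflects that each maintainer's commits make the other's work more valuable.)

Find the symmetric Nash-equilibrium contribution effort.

Mika's payoff is (74 + 5a_R)a_M − 3a_M².
∂π/∂a_M = 74 + 5a_R − 6a_M = 0, so a_M = 37/3 + (5/6)a_R.
The game is symmetric, so in equilibrium a_R = a_M: the reaction function gives (1/6)a_M = 37/3, hence a_M = 74.

74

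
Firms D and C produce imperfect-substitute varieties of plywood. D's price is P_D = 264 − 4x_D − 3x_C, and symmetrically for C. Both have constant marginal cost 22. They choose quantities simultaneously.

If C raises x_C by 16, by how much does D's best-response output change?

Firm D's profit: π = x_D(264 − 4x_D − 3x_C) − 22x_D.
∂π/∂x_D = 242 − 8x_D − 3x_C = 0 ⇒ x_D = 30.25 − 0.375x_C.
The reaction-function slope is −0.375, so a 16-unit rise in x_C moves x_D by −0.375 × 16 = −6. D's best response falls — the actions are strategic substitutes.

-6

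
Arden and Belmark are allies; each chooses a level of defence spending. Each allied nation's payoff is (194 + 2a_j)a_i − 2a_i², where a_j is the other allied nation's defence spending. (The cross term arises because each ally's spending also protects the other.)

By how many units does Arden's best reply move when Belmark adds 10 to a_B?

Arden's payoff is (194 + 2a_B)a_A − 2a_A².
∂π/∂a_A = 194 + 2a_B − 4a_A = 0, so a_A = 48.5 + 0.5a_B.
The reaction-function slope is 0.5, so a 10-unit rise in a_B moves a_A by 0.5 × 10 = 5. Arden's best response rises — the actions are strategic complements.

5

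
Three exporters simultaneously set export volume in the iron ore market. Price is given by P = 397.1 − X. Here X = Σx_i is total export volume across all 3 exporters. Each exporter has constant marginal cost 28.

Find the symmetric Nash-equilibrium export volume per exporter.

A representative exporter's profit is π_i = x_i(397.1 − X) − 28x_i, with X = x_i + Σ_{j≠i} x_j.
First-order condition: 369.1 − 2x_i − Σ_{j≠i} x_j = 0.
In a symmetric equilibrium every exporter chooses the same x, so Σ_{j≠i} x_j = 2x. The condition becomes 369.1 − 4x = 0, giving x = 369.1/4 = 92.275.

92.275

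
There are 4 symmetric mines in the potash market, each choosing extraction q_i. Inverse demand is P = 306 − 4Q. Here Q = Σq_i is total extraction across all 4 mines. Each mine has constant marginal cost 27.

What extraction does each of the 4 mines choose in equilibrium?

A representative mine's profit is π_i = q_i(306 − 4Q) − 27q_i, with Q = q_i + Σ_{j≠i} q_j.
First-order condition: 279 − 8q_i − 4Σ_{j≠i} q_j = 0.
In a symmetric equilibrium every mine chooses the same q, so Σ_{j≠i} q_j = 3q. The condition becomes 279 − 20q = 0, giving q = 279/20 = 13.95.

13.95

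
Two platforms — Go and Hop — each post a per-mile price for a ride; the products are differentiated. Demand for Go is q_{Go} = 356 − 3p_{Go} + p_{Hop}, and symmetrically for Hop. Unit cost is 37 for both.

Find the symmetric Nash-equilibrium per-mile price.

Go's profit: π = (p_{Go} − 37)(356 − 3p_{Go} + p_{Hop}).
∂π/∂p_{Go} = 467 − 6p_{Go} + p_{Hop} = 0 ⇒ p_{Go} = 467/6 + (1/6)p_{Hop}.
By symmetry p_{Hop} = p_{Go}; substituting into the reaction function, (5/6)p_{Go} = 467/6 and p_{Go} = 93.4.

93.4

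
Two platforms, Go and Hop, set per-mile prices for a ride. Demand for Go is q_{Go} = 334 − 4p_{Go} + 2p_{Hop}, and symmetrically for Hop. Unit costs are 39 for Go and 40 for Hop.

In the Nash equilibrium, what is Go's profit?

7327.36

Go's profit: π = (p_{Go} − 39)(334 − 4p_{Go} + 2p_{Hop}).
∂π/∂p_{Go} = 490 − 8p_{Go} + 2p_{Hop} = 0 ⇒ p_{Go} = 61.25 + 0.25p_{Hop}.
Similarly p_{Hop} = 61.75 + 0.25p_{Go}.
Substituting the second reaction function into the first: p_{Go} = 61.25 + 0.25(61.75 + 0.25p_{Go}), which gives 0.9375p_{Go} = 76.6875 ⇒ p_{Go} = 81.8.
Then p_{Hop} = 61.75 + 0.25·81.8 = 82.2.
q_{Go} = 334 − 4·81.8 + 2·82.2 = 171.2.
Profit = (81.8 − 39)·171.2 = 7327.36.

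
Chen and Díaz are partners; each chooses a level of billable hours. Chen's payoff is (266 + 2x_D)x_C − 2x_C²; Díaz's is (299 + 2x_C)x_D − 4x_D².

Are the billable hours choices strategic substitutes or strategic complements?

strategic complements

Expanding Chen's payoff: 266x_C + 2x_Dx_C − 2x_C².
∂π/∂x_C = 266 + 2x_D − 4x_C = 0, so x_C = 66.5 + 0.5x_D.
The best-response slope dx_C/dx_D = 0.5 > 0: the reaction function is upward-sloping, so the choices are strategic complements.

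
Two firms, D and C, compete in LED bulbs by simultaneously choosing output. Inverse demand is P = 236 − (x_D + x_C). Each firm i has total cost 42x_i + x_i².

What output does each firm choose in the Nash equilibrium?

Firm D's profit: π = x_D(236 − (x_D + x_C)) − 42x_D − x_D².
∂π/∂x_D = 194 − 4x_D − x_C = 0, so x_D = 48.5 − 0.25x_C.
Setting x_D = x_C in the reaction function: x_D = 48.5 − 0.25x_D, so x_D = 48.5 / 1.25 = 38.8.

38.8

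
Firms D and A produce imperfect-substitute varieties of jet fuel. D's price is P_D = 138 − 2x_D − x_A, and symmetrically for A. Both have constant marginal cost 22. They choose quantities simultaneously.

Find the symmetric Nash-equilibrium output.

23.2

Firm D's profit: π = x_D(138 − 2x_D − x_A) − 22x_D.
∂π/∂x_D = 116 − 4x_D − x_A = 0 ⇒ x_D = 29 − 0.25x_A.
Setting x_D = x_A in the reaction function: x_D = 29 − 0.25x_D, so x_D = 29 / 1.25 = 23.2.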